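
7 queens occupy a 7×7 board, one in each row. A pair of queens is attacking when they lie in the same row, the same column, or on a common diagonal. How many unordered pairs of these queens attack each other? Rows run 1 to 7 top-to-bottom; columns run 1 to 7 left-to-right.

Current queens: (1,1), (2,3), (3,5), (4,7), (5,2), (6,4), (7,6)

All columns are distinct and no two queens satisfy |Δrow| = |Δcol|, so no pair attacks.

0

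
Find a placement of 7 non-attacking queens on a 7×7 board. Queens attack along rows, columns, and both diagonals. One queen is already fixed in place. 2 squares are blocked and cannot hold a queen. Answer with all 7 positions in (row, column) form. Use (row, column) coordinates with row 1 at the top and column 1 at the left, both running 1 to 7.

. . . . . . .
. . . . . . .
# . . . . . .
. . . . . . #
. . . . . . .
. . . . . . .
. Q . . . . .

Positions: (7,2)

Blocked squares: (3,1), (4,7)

(1,6) (2,3) (3,7) (4,4) (5,1) (6,5) (7,2)

Row 1: attacked by (7,2)→{2}. Safe: 1, 3, 4, 5, 6, 7. Place at column 6.
Row 2: attacked by (1,6)→{5,6,7}; (7,2)→{2,7}. Safe: 1, 3, 4. Place at column 3.
Row 3: attacked by (1,6)→{4,6}; (2,3)→{2,3,4}; (7,2)→{2,6}. Blocked: 1. Safe: 5, 7. Place at column 7.
Row 4: attacked by (1,6)→{3,6}; (2,3)→{1,3,5}; (3,7)→{6,7}; (7,2)→{2,5}. Blocked: 7. Safe: 4. Place at column 4.
Row 5: attacked by (1,6)→{2,6}; (2,3)→{3,6}; (3,7)→{5,7}; (4,4)→{3,4,5}; (7,2)→{2,4}. Safe: 1. Place at column 1.
Row 6: attacked by (1,6)→{1,6}; (2,3)→{3,7}; (3,7)→{4,7}; (4,4)→{2,4,6}; (5,1)→{1,2}; (7,2)→{1,2,3}. Safe: 5. Place at column 5.
Columns [6, 3, 7, 4, 1, 5, 2], r−c [-5, -1, -4, 0, 4, 1, 5], r+c [7, 5, 10, 8, 6, 11, 9] are all distinct, so no two queens attack.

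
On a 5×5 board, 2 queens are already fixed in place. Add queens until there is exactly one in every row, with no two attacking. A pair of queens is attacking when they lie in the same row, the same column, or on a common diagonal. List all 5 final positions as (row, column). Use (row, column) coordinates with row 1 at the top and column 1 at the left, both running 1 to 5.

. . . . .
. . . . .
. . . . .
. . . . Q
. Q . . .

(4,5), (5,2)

(1,4) (2,1) (3,3) (4,5) (5,2)

Row 1: attacked by (4,5)→{2,5}; (5,2)→{2}. Safe: 1, 3, 4. Place at column 4.
Row 2: attacked by (1,4)→{3,4,5}; (4,5)→{3,5}; (5,2)→{2,5}. Safe: 1. Place at column 1.
Row 3: attacked by (1,4)→{2,4}; (2,1)→{1,2}; (4,5)→{4,5}; (5,2)→{2,4}. Safe: 3. Place at column 3.
Columns [4, 1, 3, 5, 2], r−c [-3, 1, 0, -1, 3], r+c [5, 3, 6, 9, 7] are all distinct, so no two queens attack.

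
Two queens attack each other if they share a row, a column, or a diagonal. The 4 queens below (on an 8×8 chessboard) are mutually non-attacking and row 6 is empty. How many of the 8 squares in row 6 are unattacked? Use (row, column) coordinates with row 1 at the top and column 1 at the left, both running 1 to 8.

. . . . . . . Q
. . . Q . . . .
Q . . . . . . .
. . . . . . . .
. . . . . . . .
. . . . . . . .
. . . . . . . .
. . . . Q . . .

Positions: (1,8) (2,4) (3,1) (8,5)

2

(1,8) attacks row 6 at column 8 and diagonals 3.
(2,4) attacks row 6 at column 4 and diagonals 8.
(3,1) attacks row 6 at column 1 and diagonals 4.
(8,5) attacks row 6 at column 5 and diagonals 3, 7.
Attacked columns: {1, 3, 4, 5, 7, 8}. Safe: {2, 6}.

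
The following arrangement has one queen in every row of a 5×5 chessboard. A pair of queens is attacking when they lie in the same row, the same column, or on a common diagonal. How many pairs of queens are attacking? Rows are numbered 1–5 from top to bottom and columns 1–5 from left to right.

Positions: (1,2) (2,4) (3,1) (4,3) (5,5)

0

All columns are distinct and no two queens satisfy |Δrow| = |Δcol|, so no pair attacks.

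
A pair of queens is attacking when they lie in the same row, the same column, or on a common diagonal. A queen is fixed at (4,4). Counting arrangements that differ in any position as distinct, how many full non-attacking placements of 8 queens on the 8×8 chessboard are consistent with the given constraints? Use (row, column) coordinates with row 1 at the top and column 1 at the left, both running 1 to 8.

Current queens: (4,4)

Branch on row 1: col 2 → 1; col 3 → 1; col 5 → 4; col 6 → 2; col 8 → 0.
Sum: 1 + 1 + 4 + 2 + 0 = 8.

8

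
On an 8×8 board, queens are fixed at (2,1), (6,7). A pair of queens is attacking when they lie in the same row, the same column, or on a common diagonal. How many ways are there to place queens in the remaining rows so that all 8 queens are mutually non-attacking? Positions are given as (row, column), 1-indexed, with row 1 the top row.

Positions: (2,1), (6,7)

Branch on row 1: col 3 → 0; col 4 → 1; col 5 → 2; col 6 → 0; col 8 → 0.
Sum: 0 + 1 + 2 + 0 + 0 = 3.

3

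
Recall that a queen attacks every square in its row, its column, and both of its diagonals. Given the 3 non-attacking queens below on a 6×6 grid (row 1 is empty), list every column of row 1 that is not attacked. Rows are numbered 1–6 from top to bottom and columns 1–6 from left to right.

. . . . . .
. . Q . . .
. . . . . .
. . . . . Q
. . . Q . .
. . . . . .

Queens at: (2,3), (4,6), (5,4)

(2,3) attacks row 1 at column 3 and diagonals 2, 4.
(4,6) attacks row 1 at column 6 and diagonals 3.
(5,4) attacks row 1 at column 4.
Attacked columns: {2, 3, 4, 6}. Safe: {1, 5}.

columns 1, 5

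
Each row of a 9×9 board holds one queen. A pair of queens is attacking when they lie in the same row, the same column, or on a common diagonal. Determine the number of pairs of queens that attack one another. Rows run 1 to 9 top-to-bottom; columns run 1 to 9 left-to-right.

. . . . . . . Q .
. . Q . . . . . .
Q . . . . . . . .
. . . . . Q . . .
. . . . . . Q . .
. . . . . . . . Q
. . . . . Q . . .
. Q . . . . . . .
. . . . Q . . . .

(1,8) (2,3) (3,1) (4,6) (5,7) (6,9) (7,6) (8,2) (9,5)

3

Same column: (4,6)–(7,6) (column 6).
Same diagonal: (4,6)–(5,7) (|4−5| = |6−7| = 1); (4,6)–(8,2) (|4−8| = |6−2| = 4).
Total attacking pairs: 3.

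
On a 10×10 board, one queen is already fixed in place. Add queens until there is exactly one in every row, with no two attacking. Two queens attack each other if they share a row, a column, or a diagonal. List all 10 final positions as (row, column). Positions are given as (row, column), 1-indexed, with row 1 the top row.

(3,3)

(1,9) (2,1) (3,3) (4,8) (5,6) (6,2) (7,10) (8,5) (9,7) (10,4)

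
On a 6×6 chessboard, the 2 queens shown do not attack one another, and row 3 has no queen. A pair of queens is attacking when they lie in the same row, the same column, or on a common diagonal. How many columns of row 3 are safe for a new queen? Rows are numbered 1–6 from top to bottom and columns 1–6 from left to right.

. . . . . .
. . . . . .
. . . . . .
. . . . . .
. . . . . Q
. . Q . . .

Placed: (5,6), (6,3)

(5,6) attacks row 3 at column 6 and diagonals 4.
(6,3) attacks row 3 at column 3 and diagonals 6.
Attacked columns: {3, 4, 6}. Safe: {1, 2, 5}.

3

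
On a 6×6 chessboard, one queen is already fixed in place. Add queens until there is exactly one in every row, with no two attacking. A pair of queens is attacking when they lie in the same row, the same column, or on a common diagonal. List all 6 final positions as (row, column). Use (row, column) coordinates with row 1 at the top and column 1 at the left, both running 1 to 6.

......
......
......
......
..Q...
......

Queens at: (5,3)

Row 1: attacked by (5,3)→{3}. Safe: 1, 2, 4, 5, 6. Place at column 2.
Row 2: attacked by (1,2)→{1,2,3}; (5,3)→{3,6}. Safe: 4, 5. Place at column 4.
Row 3: attacked by (1,2)→{2,4}; (2,4)→{3,4,5}; (5,3)→{1,3,5}. Safe: 6. Place at column 6.
Row 4: attacked by (1,2)→{2,5}; (2,4)→{2,4,6}; (3,6)→{5,6}; (5,3)→{2,3,4}. Safe: 1. Place at column 1.
Row 6: attacked by (1,2)→{2}; (2,4)→{4}; (3,6)→{3,6}; (4,1)→{1,3}; (5,3)→{2,3,4}. Safe: 5. Place at column 5.
Columns [2, 4, 6, 1, 3, 5], r−c [-1, -2, -3, 3, 2, 1], r+c [3, 6, 9, 5, 8, 11] are all distinct, so no two queens attack.

(1,2) (2,4) (3,6) (4,1) (5,3) (6,5)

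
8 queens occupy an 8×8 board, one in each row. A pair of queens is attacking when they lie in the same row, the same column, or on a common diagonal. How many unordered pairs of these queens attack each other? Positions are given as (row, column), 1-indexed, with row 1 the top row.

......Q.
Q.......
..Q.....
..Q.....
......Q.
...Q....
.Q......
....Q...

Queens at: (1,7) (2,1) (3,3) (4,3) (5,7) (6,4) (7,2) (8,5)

3

Same column: (1,7)–(5,7) (column 7); (3,3)–(4,3) (column 3).
Same diagonal: (2,1)–(4,3) (|2−4| = |1−3| = 2).
Total attacking pairs: 3.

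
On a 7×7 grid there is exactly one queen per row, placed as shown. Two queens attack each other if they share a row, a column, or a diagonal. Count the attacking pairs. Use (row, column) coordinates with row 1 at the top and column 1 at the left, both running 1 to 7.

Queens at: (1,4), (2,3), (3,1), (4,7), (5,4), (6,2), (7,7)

4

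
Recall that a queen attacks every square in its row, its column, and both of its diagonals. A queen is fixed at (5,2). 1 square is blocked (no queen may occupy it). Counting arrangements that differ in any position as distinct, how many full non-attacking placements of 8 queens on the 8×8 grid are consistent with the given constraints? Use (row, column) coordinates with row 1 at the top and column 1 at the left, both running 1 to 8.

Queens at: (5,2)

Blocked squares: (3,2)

Branch on row 1: col 1 → 1; col 3 → 0; col 4 → 3; col 5 → 3; col 7 → 0; col 8 → 1.
Sum: 1 + 0 + 3 + 3 + 0 + 1 = 8.

8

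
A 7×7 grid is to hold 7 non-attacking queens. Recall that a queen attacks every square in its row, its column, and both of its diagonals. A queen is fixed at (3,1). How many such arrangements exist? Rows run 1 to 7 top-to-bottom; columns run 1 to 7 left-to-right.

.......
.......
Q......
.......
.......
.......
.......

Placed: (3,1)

6

Branch on row 1: col 2 → 2; col 4 → 1; col 5 → 1; col 6 → 1; col 7 → 1.
Sum: 2 + 1 + 1 + 1 + 1 = 6.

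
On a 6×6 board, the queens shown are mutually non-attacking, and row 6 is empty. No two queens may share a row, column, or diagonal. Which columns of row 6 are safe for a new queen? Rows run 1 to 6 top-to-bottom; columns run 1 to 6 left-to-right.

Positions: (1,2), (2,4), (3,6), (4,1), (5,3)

(1,2) attacks row 6 at column 2.
(2,4) attacks row 6 at column 4.
(3,6) attacks row 6 at column 6 and diagonals 3.
(4,1) attacks row 6 at column 1 and diagonals 3.
(5,3) attacks row 6 at column 3 and diagonals 2, 4.
Attacked columns: {1, 2, 3, 4, 6}. Safe: {5}.

columns 5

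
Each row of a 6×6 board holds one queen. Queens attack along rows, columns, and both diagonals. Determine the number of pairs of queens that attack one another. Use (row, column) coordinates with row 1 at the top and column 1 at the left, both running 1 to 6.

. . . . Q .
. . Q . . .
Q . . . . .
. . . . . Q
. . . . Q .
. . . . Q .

4

Same column: (1,5)–(5,5) (column 5); (1,5)–(6,5) (column 5); (5,5)–(6,5) (column 5).
Same diagonal: (4,6)–(5,5) (|4−5| = |6−5| = 1).
Total attacking pairs: 4.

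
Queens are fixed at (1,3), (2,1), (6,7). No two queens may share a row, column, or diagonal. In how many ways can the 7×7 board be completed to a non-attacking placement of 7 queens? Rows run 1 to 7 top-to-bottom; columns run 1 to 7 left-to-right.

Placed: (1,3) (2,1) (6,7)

2

Branch on row 3: col 6 → 2.
Sum: 2 = 2.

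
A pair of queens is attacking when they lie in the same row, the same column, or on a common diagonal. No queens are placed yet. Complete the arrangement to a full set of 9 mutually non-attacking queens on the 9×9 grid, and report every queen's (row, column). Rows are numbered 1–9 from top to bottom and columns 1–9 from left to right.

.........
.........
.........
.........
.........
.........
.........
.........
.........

(1,2) (2,8) (3,1) (4,4) (5,7) (6,9) (7,6) (8,3) (9,5)

Row 1: Safe: 1, 2, 3, 4, 5, 6, 7, 8, 9. Place at column 2.
Row 2: attacked by (1,2)→{1,2,3}. Safe: 4, 5, 6, 7, 8, 9. Place at column 8.
Row 3: attacked by (1,2)→{2,4}; (2,8)→{7,8,9}. Safe: 1, 3, 5, 6. Place at column 1.
Row 4: attacked by (1,2)→{2,5}; (2,8)→{6,8}; (3,1)→{1,2}. Safe: 3, 4, 7, 9. Place at column 4.
Row 5: attacked by (1,2)→{2,6}; (2,8)→{5,8}; (3,1)→{1,3}; (4,4)→{3,4,5}. Safe: 7, 9. Place at column 7.
Row 6: attacked by (1,2)→{2,7}; (2,8)→{4,8}; (3,1)→{1,4}; (4,4)→{2,4,6}; (5,7)→{6,7,8}. Safe: 3, 5, 9. Place at column 9.
Row 7: attacked by (1,2)→{2,8}; (2,8)→{3,8}; (3,1)→{1,5}; (4,4)→{1,4,7}; (5,7)→{5,7,9}; (6,9)→{8,9}. Safe: 6. Place at column 6.
Row 8: attacked by (1,2)→{2,9}; (2,8)→{2,8}; (3,1)→{1,6}; (4,4)→{4,8}; (5,7)→{4,7}; (6,9)→{7,9}; (7,6)→{5,6,7}. Safe: 3. Place at column 3.
Row 9: attacked by (1,2)→{2}; (2,8)→{1,8}; (3,1)→{1,7}; (4,4)→{4,9}; (5,7)→{3,7}; (6,9)→{6,9}; (7,6)→{4,6,8}; (8,3)→{2,3,4}. Safe: 5. Place at column 5.
Columns [2, 8, 1, 4, 7, 9, 6, 3, 5], r−c [-1, -6, 2, 0, -2, -3, 1, 5, 4], r+c [3, 10, 4, 8, 12, 15, 13, 11, 14] are all distinct, so no two queens attack.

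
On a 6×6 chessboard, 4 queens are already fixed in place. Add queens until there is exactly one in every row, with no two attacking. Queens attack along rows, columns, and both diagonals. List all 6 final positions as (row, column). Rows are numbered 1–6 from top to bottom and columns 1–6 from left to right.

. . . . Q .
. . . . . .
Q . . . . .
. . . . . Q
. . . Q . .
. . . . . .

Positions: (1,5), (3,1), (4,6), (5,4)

(1,5) (2,3) (3,1) (4,6) (5,4) (6,2)

Row 2: attacked by (1,5)→{4,5,6}; (3,1)→{1,2}; (4,6)→{4,6}; (5,4)→{1,4}. Safe: 3. Place at column 3.
Row 6: attacked by (1,5)→{5}; (2,3)→{3}; (3,1)→{1,4}; (4,6)→{4,6}; (5,4)→{3,4,5}. Safe: 2. Place at column 2.
Columns [5, 3, 1, 6, 4, 2], r−c [-4, -1, 2, -2, 1, 4], r+c [6, 5, 4, 10, 9, 8] are all distinct, so no two queens attack.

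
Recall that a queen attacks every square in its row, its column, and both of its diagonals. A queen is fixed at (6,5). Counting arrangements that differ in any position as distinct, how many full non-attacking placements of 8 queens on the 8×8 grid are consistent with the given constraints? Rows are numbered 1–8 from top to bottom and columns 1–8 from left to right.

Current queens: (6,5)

Branch on row 1: col 1 → 0; col 2 → 2; col 3 → 2; col 4 → 1; col 6 → 3; col 7 → 2; col 8 → 2.
Sum: 0 + 2 + 2 + 1 + 3 + 2 + 2 = 12.

12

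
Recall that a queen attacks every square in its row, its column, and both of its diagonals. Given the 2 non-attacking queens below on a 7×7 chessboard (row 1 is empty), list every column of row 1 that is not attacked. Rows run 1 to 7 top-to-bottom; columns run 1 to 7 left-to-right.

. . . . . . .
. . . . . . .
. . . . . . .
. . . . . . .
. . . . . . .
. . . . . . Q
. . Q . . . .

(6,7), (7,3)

(6,7) attacks row 1 at column 7 and diagonals 2.
(7,3) attacks row 1 at column 3.
Attacked columns: {2, 3, 7}. Safe: {1, 4, 5, 6}.

columns 1, 4, 5, 6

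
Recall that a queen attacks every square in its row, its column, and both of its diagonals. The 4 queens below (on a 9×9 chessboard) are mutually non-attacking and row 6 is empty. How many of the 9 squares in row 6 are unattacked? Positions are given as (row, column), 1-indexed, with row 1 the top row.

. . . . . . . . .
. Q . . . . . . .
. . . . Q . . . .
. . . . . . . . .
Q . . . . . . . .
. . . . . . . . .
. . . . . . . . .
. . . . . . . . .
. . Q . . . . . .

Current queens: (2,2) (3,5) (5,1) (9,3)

3

(2,2) attacks row 6 at column 2 and diagonals 6.
(3,5) attacks row 6 at column 5 and diagonals 2, 8.
(5,1) attacks row 6 at column 1 and diagonals 2.
(9,3) attacks row 6 at column 3 and diagonals 6.
Attacked columns: {1, 2, 3, 5, 6, 8}. Safe: {4, 7, 9}.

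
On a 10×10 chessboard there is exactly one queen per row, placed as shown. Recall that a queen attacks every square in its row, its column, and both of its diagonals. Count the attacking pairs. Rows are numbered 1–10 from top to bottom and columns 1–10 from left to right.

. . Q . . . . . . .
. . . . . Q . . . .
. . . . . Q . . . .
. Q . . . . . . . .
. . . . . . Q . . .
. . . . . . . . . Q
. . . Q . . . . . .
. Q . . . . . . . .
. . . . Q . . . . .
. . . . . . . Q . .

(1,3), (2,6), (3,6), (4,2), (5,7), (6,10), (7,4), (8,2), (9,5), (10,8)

Same column: (2,6)–(3,6) (column 6); (4,2)–(8,2) (column 2).
Same diagonal: (1,3)–(5,7) (|1−5| = |3−7| = 4); (2,6)–(6,10) (|2−6| = |6−10| = 4); (4,2)–(10,8) (|4−10| = |2−8| = 6).
Total attacking pairs: 5.

5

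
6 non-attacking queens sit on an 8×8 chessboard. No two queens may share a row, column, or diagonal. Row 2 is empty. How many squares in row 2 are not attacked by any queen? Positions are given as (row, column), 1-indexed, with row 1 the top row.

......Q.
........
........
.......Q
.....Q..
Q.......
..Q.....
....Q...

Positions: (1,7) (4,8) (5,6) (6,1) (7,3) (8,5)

2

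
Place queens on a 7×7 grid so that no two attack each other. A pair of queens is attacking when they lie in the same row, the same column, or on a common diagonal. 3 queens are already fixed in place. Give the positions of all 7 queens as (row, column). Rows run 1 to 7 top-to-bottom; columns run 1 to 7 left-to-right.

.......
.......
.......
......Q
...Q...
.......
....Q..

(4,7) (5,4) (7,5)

(1,2) (2,6) (3,3) (4,7) (5,4) (6,1) (7,5)

Row 1: attacked by (4,7)→{4,7}; (5,4)→{4}; (7,5)→{5}. Safe: 1, 2, 3, 6. Place at column 2.
Row 2: attacked by (1,2)→{1,2,3}; (4,7)→{5,7}; (5,4)→{1,4,7}; (7,5)→{5}. Safe: 6. Place at column 6.
Row 3: attacked by (1,2)→{2,4}; (2,6)→{5,6,7}; (4,7)→{6,7}; (5,4)→{2,4,6}; (7,5)→{1,5}. Safe: 3. Place at column 3.
Row 6: attacked by (1,2)→{2,7}; (2,6)→{2,6}; (3,3)→{3,6}; (4,7)→{5,7}; (5,4)→{3,4,5}; (7,5)→{4,5,6}. Safe: 1. Place at column 1.
Columns [2, 6, 3, 7, 4, 1, 5], r−c [-1, -4, 0, -3, 1, 5, 2], r+c [3, 8, 6, 11, 9, 7, 12] are all distinct, so no two queens attack.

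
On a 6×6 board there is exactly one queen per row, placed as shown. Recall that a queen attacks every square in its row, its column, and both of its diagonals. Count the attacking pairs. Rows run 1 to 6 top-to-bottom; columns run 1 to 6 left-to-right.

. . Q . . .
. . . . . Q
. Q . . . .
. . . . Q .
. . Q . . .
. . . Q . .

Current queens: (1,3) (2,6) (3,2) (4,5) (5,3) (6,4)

3

Same column: (1,3)–(5,3) (column 3).
Same diagonal: (2,6)–(5,3) (|2−5| = |6−3| = 3); (5,3)–(6,4) (|5−6| = |3−4| = 1).
Total attacking pairs: 3.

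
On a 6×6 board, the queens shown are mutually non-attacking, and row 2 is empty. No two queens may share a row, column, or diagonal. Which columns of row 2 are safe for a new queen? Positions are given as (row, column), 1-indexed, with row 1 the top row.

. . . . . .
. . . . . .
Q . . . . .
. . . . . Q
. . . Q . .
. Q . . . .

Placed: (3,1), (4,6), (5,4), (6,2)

(3,1) attacks row 2 at column 1 and diagonals 2.
(4,6) attacks row 2 at column 6 and diagonals 4.
(5,4) attacks row 2 at column 4 and diagonals 1.
(6,2) attacks row 2 at column 2 and diagonals 6.
Attacked columns: {1, 2, 4, 6}. Safe: {3, 5}.

columns 3, 5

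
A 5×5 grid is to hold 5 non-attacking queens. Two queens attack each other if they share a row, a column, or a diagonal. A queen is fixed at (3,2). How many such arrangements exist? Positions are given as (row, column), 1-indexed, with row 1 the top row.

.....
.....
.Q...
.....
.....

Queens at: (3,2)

Branch on row 1: col 1 → 1; col 3 → 1; col 5 → 0.
Sum: 1 + 1 + 0 = 2.

2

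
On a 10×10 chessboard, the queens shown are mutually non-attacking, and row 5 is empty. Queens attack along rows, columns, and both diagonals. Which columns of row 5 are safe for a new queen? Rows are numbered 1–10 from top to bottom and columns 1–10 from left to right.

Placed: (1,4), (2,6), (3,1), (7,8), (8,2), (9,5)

(1,4) attacks row 5 at column 4 and diagonals 8.
(2,6) attacks row 5 at column 6 and diagonals 3, 9.
(3,1) attacks row 5 at column 1 and diagonals 3.
(7,8) attacks row 5 at column 8 and diagonals 6, 10.
(8,2) attacks row 5 at column 2 and diagonals 5.
(9,5) attacks row 5 at column 5 and diagonals 1, 9.
Attacked columns: {1, 2, 3, 4, 5, 6, 8, 9, 10}. Safe: {7}.

columns 7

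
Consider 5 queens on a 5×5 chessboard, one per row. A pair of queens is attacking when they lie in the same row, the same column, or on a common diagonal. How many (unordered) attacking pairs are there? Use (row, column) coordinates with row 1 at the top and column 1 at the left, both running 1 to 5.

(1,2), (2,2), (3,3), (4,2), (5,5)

Same column: (1,2)–(2,2) (column 2); (1,2)–(4,2) (column 2); (2,2)–(4,2) (column 2).
Same diagonal: (2,2)–(3,3) (|2−3| = |2−3| = 1); (2,2)–(5,5) (|2−5| = |2−5| = 3); (3,3)–(4,2) (|3−4| = |3−2| = 1); (3,3)–(5,5) (|3−5| = |3−5| = 2).
Total attacking pairs: 7.

7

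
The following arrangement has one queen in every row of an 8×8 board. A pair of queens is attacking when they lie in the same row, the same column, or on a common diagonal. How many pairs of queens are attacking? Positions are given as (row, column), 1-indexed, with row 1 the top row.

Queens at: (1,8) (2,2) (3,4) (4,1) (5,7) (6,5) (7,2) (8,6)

2

Same column: (2,2)–(7,2) (column 2).
Same diagonal: (1,8)–(7,2) (|1−7| = |8−2| = 6).
Total attacking pairs: 2.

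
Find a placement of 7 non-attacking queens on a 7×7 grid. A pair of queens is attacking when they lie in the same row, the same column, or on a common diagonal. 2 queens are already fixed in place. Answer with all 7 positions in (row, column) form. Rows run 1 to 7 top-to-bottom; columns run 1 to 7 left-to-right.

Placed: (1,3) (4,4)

Row 2: attacked by (1,3)→{2,3,4}; (4,4)→{2,4,6}. Safe: 1, 5, 7. Place at column 7.
Row 3: attacked by (1,3)→{1,3,5}; (2,7)→{6,7}; (4,4)→{3,4,5}. Safe: 2. Place at column 2.
Row 5: attacked by (1,3)→{3,7}; (2,7)→{4,7}; (3,2)→{2,4}; (4,4)→{3,4,5}. Safe: 1, 6. Place at column 6.
Row 6: attacked by (1,3)→{3}; (2,7)→{3,7}; (3,2)→{2,5}; (4,4)→{2,4,6}; (5,6)→{5,6,7}. Safe: 1. Place at column 1.
Row 7: attacked by (1,3)→{3}; (2,7)→{2,7}; (3,2)→{2,6}; (4,4)→{1,4,7}; (5,6)→{4,6}; (6,1)→{1,2}. Safe: 5. Place at column 5.
Columns [3, 7, 2, 4, 6, 1, 5], r−c [-2, -5, 1, 0, -1, 5, 2], r+c [4, 9, 5, 8, 11, 7, 12] are all distinct, so no two queens attack.

(1,3) (2,7) (3,2) (4,4) (5,6) (6,1) (7,5)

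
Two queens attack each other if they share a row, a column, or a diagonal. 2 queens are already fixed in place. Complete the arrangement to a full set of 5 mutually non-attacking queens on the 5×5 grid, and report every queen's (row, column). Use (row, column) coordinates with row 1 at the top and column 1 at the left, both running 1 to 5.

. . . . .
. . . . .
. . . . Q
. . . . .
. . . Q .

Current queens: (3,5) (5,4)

(1,1) (2,3) (3,5) (4,2) (5,4)

Row 1: attacked by (3,5)→{3,5}; (5,4)→{4}. Safe: 1, 2. Place at column 1.
Row 2: attacked by (1,1)→{1,2}; (3,5)→{4,5}; (5,4)→{1,4}. Safe: 3. Place at column 3.
Row 4: attacked by (1,1)→{1,4}; (2,3)→{1,3,5}; (3,5)→{4,5}; (5,4)→{3,4,5}. Safe: 2. Place at column 2.
Columns [1, 3, 5, 2, 4], r−c [0, -1, -2, 2, 1], r+c [2, 5, 8, 6, 9] are all distinct, so no two queens attack.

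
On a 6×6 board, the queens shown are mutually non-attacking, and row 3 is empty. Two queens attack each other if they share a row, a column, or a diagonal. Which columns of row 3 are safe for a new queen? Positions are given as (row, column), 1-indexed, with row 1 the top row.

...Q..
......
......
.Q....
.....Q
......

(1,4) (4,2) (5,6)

(1,4) attacks row 3 at column 4 and diagonals 2, 6.
(4,2) attacks row 3 at column 2 and diagonals 1, 3.
(5,6) attacks row 3 at column 6 and diagonals 4.
Attacked columns: {1, 2, 3, 4, 6}. Safe: {5}.

columns 5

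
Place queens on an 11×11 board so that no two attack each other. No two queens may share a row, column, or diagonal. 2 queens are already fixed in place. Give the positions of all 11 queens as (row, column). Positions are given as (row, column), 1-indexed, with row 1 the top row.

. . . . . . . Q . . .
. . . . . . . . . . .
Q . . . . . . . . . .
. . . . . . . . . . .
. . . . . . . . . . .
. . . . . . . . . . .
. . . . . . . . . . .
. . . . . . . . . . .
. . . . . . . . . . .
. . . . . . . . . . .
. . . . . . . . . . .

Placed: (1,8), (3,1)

Row 2: attacked by (1,8)→{7,8,9}; (3,1)→{1,2}. Safe: 3, 4, 5, 6, 10, 11. Place at column 5.
Row 4: attacked by (1,8)→{5,8,11}; (2,5)→{3,5,7}; (3,1)→{1,2}. Safe: 4, 6, 9, 10. Place at column 10.
Row 5: attacked by (1,8)→{4,8}; (2,5)→{2,5,8}; (3,1)→{1,3}; (4,10)→{9,10,11}. Safe: 6, 7. Place at column 7.
Row 6: attacked by (1,8)→{3,8}; (2,5)→{1,5,9}; (3,1)→{1,4}; (4,10)→{8,10}; (5,7)→{6,7,8}. Safe: 2, 11. Place at column 2.
Row 7: attacked by (1,8)→{2,8}; (2,5)→{5,10}; (3,1)→{1,5}; (4,10)→{7,10}; (5,7)→{5,7,9}; (6,2)→{1,2,3}. Safe: 4, 6, 11. Place at column 6.
Row 8: attacked by (1,8)→{1,8}; (2,5)→{5,11}; (3,1)→{1,6}; (4,10)→{6,10}; (5,7)→{4,7,10}; (6,2)→{2,4}; (7,6)→{5,6,7}. Safe: 3, 9. Place at column 3.
Row 9: attacked by (1,8)→{8}; (2,5)→{5}; (3,1)→{1,7}; (4,10)→{5,10}; (5,7)→{3,7,11}; (6,2)→{2,5}; (7,6)→{4,6,8}; (8,3)→{2,3,4}. Safe: 9. Place at column 9.
Row 10: attacked by (1,8)→{8}; (2,5)→{5}; (3,1)→{1,8}; (4,10)→{4,10}; (5,7)→{2,7}; (6,2)→{2,6}; (7,6)→{3,6,9}; (8,3)→{1,3,5}; (9,9)→{8,9,10}. Safe: 11. Place at column 11.
Row 11: attacked by (1,8)→{8}; (2,5)→{5}; (3,1)→{1,9}; (4,10)→{3,10}; (5,7)→{1,7}; (6,2)→{2,7}; (7,6)→{2,6,10}; (8,3)→{3,6}; (9,9)→{7,9,11}; (10,11)→{10,11}. Safe: 4. Place at column 4.
Columns [8, 5, 1, 10, 7, 2, 6, 3, 9, 11, 4], r−c [-7, -3, 2, -6, -2, 4, 1, 5, 0, -1, 7], r+c [9, 7, 4, 14, 12, 8, 13, 11, 18, 21, 15] are all distinct, so no two queens attack.

(1,8) (2,5) (3,1) (4,10) (5,7) (6,2) (7,6) (8,3) (9,9) (10,11) (11,4)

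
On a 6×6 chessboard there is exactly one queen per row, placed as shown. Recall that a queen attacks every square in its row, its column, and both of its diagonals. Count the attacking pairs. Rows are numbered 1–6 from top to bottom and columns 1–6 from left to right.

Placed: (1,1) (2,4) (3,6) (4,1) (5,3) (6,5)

Same column: (1,1)–(4,1) (column 1).
Total attacking pairs: 1.

1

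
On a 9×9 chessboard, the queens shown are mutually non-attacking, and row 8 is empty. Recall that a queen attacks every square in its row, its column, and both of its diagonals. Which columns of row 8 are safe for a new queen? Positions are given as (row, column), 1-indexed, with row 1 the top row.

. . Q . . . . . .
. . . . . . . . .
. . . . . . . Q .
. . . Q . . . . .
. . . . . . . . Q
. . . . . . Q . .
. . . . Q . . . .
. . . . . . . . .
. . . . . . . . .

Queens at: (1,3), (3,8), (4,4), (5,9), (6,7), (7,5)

(1,3) attacks row 8 at column 3.
(3,8) attacks row 8 at column 8 and diagonals 3.
(4,4) attacks row 8 at column 4 and diagonals 8.
(5,9) attacks row 8 at column 9 and diagonals 6.
(6,7) attacks row 8 at column 7 and diagonals 5, 9.
(7,5) attacks row 8 at column 5 and diagonals 4, 6.
Attacked columns: {3, 4, 5, 6, 7, 8, 9}. Safe: {1, 2}.

columns 1, 2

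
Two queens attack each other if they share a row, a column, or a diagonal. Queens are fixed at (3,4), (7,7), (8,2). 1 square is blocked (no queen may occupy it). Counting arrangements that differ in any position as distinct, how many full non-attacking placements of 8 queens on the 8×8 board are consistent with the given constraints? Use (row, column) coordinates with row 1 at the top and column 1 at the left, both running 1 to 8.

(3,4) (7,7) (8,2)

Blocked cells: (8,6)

Branch on row 1: col 3 → 1; col 5 → 0; col 8 → 0.
Sum: 1 + 0 + 0 = 1.

1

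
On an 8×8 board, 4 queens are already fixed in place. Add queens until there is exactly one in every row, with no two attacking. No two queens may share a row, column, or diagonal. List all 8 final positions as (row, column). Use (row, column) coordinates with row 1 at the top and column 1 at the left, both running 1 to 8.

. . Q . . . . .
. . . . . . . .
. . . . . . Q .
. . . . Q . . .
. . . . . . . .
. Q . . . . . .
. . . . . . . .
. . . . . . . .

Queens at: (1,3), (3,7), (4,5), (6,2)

Row 2: attacked by (1,3)→{2,3,4}; (3,7)→{6,7,8}; (4,5)→{3,5,7}; (6,2)→{2,6}. Safe: 1. Place at column 1.
Row 5: attacked by (1,3)→{3,7}; (2,1)→{1,4}; (3,7)→{5,7}; (4,5)→{4,5,6}; (6,2)→{1,2,3}. Safe: 8. Place at column 8.
Row 7: attacked by (1,3)→{3}; (2,1)→{1,6}; (3,7)→{3,7}; (4,5)→{2,5,8}; (5,8)→{6,8}; (6,2)→{1,2,3}. Safe: 4. Place at column 4.
Row 8: attacked by (1,3)→{3}; (2,1)→{1,7}; (3,7)→{2,7}; (4,5)→{1,5}; (5,8)→{5,8}; (6,2)→{2,4}; (7,4)→{3,4,5}. Safe: 6. Place at column 6.
Columns [3, 1, 7, 5, 8, 2, 4, 6], r−c [-2, 1, -4, -1, -3, 4, 3, 2], r+c [4, 3, 10, 9, 13, 8, 11, 14] are all distinct, so no two queens attack.

(1,3) (2,1) (3,7) (4,5) (5,8) (6,2) (7,4) (8,6)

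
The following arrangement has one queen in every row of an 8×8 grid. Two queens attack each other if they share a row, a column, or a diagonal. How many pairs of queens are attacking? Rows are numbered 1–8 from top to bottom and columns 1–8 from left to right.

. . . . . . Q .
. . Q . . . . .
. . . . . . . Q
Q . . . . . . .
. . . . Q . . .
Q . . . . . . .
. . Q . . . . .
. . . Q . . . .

5

Same column: (2,3)–(7,3) (column 3); (4,1)–(6,1) (column 1).
Same diagonal: (2,3)–(4,1) (|2−4| = |3−1| = 2); (5,5)–(7,3) (|5−7| = |5−3| = 2); (7,3)–(8,4) (|7−8| = |3−4| = 1).
Total attacking pairs: 5.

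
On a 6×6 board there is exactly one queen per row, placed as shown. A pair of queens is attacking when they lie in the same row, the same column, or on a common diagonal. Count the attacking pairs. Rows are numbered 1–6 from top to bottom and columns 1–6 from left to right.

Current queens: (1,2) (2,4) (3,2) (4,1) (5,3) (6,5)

3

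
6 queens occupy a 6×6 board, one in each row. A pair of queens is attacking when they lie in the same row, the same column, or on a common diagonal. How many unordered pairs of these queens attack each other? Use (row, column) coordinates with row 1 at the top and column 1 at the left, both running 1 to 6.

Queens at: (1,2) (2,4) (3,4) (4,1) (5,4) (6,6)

4

Same column: (2,4)–(3,4) (column 4); (2,4)–(5,4) (column 4); (3,4)–(5,4) (column 4).
Same diagonal: (1,2)–(3,4) (|1−3| = |2−4| = 2).
Total attacking pairs: 4.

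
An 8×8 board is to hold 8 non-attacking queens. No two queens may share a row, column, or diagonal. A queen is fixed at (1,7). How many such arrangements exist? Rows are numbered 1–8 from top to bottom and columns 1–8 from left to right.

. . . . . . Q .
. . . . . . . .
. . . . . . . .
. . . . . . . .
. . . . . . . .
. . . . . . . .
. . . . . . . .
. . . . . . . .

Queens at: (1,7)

8

Branch on row 2: col 1 → 1; col 2 → 2; col 3 → 2; col 4 → 2; col 5 → 1.
Sum: 1 + 2 + 2 + 2 + 1 = 8.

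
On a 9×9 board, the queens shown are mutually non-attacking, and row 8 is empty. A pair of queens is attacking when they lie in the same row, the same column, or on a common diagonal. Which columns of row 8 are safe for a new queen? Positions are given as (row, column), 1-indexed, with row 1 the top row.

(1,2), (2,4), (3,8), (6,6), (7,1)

columns 5, 7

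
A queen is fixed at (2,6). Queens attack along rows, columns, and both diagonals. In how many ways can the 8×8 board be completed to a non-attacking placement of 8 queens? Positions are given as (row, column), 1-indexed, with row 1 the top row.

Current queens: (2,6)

Branch on row 1: col 1 → 1; col 2 → 2; col 3 → 8; col 4 → 3; col 8 → 0.
Sum: 1 + 2 + 8 + 3 + 0 = 14.

14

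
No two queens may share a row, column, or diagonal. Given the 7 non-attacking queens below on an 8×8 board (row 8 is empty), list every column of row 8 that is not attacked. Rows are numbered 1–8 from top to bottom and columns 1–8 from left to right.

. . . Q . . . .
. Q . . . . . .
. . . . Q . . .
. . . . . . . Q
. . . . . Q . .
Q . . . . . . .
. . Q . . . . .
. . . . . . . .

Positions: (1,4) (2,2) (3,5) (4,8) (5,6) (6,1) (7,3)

(1,4) attacks row 8 at column 4.
(2,2) attacks row 8 at column 2 and diagonals 8.
(3,5) attacks row 8 at column 5.
(4,8) attacks row 8 at column 8 and diagonals 4.
(5,6) attacks row 8 at column 6 and diagonals 3.
(6,1) attacks row 8 at column 1 and diagonals 3.
(7,3) attacks row 8 at column 3 and diagonals 2, 4.
Attacked columns: {1, 2, 3, 4, 5, 6, 8}. Safe: {7}.

columns 7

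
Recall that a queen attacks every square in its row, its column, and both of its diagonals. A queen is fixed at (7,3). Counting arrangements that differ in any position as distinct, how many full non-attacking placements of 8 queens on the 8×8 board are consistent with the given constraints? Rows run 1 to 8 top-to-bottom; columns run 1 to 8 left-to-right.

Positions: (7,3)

14

Branch on row 1: col 1 → 0; col 2 → 1; col 4 → 6; col 5 → 3; col 6 → 0; col 7 → 3; col 8 → 1.
Sum: 0 + 1 + 6 + 3 + 0 + 3 + 1 = 14.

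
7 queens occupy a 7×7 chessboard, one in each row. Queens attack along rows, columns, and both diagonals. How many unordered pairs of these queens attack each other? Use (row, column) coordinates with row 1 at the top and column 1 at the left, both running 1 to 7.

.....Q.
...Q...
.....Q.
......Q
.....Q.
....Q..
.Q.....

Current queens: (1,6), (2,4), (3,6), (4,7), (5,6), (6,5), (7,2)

8

Same column: (1,6)–(3,6) (column 6); (1,6)–(5,6) (column 6); (3,6)–(5,6) (column 6).
Same diagonal: (3,6)–(4,7) (|3−4| = |6−7| = 1); (3,6)–(7,2) (|3−7| = |6−2| = 4); (4,7)–(5,6) (|4−5| = |7−6| = 1); (4,7)–(6,5) (|4−6| = |7−5| = 2); (5,6)–(6,5) (|5−6| = |6−5| = 1).
Total attacking pairs: 8.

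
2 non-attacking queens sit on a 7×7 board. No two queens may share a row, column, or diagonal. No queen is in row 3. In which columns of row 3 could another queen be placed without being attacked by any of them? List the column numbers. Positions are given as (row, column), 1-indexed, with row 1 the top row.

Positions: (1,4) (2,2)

columns 5, 7

(1,4) attacks row 3 at column 4 and diagonals 2, 6.
(2,2) attacks row 3 at column 2 and diagonals 1, 3.
Attacked columns: {1, 2, 3, 4, 6}. Safe: {5, 7}.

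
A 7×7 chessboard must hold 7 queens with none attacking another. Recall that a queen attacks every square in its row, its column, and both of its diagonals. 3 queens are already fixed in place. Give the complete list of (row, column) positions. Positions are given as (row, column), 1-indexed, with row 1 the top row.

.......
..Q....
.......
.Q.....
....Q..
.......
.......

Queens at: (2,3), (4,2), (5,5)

(1,7) (2,3) (3,6) (4,2) (5,5) (6,1) (7,4)

Row 1: attacked by (2,3)→{2,3,4}; (4,2)→{2,5}; (5,5)→{1,5}. Safe: 6, 7. Place at column 7.
Row 3: attacked by (1,7)→{5,7}; (2,3)→{2,3,4}; (4,2)→{1,2,3}; (5,5)→{3,5,7}. Safe: 6. Place at column 6.
Row 6: attacked by (1,7)→{2,7}; (2,3)→{3,7}; (3,6)→{3,6}; (4,2)→{2,4}; (5,5)→{4,5,6}. Safe: 1. Place at column 1.
Row 7: attacked by (1,7)→{1,7}; (2,3)→{3}; (3,6)→{2,6}; (4,2)→{2,5}; (5,5)→{3,5,7}; (6,1)→{1,2}. Safe: 4. Place at column 4.
Columns [7, 3, 6, 2, 5, 1, 4], r−c [-6, -1, -3, 2, 0, 5, 3], r+c [8, 5, 9, 6, 10, 7, 11] are all distinct, so no two queens attack.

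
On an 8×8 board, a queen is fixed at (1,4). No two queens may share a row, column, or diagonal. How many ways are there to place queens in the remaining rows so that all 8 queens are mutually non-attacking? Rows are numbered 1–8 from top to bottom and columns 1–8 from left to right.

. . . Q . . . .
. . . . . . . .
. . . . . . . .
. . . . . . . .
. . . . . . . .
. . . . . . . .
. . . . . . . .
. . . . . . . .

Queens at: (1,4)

Branch on row 2: col 1 → 2; col 2 → 6; col 6 → 3; col 7 → 4; col 8 → 3.
Sum: 2 + 6 + 3 + 4 + 3 = 18.

18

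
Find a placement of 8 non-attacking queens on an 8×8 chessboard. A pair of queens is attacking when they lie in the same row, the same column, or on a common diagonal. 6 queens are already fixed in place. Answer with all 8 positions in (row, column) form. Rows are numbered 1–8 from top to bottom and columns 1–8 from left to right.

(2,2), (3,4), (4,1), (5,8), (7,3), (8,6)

Row 1: attacked by (2,2)→{1,2,3}; (3,4)→{2,4,6}; (4,1)→{1,4}; (5,8)→{4,8}; (7,3)→{3}; (8,6)→{6}. Safe: 5, 7. Place at column 7.
Row 6: attacked by (1,7)→{2,7}; (2,2)→{2,6}; (3,4)→{1,4,7}; (4,1)→{1,3}; (5,8)→{7,8}; (7,3)→{2,3,4}; (8,6)→{4,6,8}. Safe: 5. Place at column 5.
Columns [7, 2, 4, 1, 8, 5, 3, 6], r−c [-6, 0, -1, 3, -3, 1, 4, 2], r+c [8, 4, 7, 5, 13, 11, 10, 14] are all distinct, so no two queens attack.

(1,7) (2,2) (3,4) (4,1) (5,8) (6,5) (7,3) (8,6)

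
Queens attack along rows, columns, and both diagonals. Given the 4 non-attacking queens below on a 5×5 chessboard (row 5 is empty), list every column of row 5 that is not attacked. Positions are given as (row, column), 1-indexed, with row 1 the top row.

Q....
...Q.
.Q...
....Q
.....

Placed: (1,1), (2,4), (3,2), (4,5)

(1,1) attacks row 5 at column 1 and diagonals 5.
(2,4) attacks row 5 at column 4 and diagonals 1.
(3,2) attacks row 5 at column 2 and diagonals 4.
(4,5) attacks row 5 at column 5 and diagonals 4.
Attacked columns: {1, 2, 4, 5}. Safe: {3}.

columns 3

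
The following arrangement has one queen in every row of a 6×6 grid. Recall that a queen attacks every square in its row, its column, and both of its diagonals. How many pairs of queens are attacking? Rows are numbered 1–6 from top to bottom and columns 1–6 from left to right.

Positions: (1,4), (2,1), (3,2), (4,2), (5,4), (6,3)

Same column: (1,4)–(5,4) (column 4); (3,2)–(4,2) (column 2).
Same diagonal: (1,4)–(3,2) (|1−3| = |4−2| = 2); (2,1)–(3,2) (|2−3| = |1−2| = 1); (2,1)–(5,4) (|2−5| = |1−4| = 3); (3,2)–(5,4) (|3−5| = |2−4| = 2); (5,4)–(6,3) (|5−6| = |4−3| = 1).
Total attacking pairs: 7.

7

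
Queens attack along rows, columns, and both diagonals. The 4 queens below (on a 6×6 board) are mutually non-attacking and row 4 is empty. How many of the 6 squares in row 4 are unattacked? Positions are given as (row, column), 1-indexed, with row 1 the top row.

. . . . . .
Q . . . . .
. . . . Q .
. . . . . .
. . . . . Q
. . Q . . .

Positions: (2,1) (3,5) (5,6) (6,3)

(2,1) attacks row 4 at column 1 and diagonals 3.
(3,5) attacks row 4 at column 5 and diagonals 4, 6.
(5,6) attacks row 4 at column 6 and diagonals 5.
(6,3) attacks row 4 at column 3 and diagonals 1, 5.
Attacked columns: {1, 3, 4, 5, 6}. Safe: {2}.

1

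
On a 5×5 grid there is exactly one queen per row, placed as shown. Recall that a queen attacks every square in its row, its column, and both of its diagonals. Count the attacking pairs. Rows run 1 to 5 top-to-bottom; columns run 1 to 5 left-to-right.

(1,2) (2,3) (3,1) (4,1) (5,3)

5

Same column: (2,3)–(5,3) (column 3); (3,1)–(4,1) (column 1).
Same diagonal: (1,2)–(2,3) (|1−2| = |2−3| = 1); (2,3)–(4,1) (|2−4| = |3−1| = 2); (3,1)–(5,3) (|3−5| = |1−3| = 2).
Total attacking pairs: 5.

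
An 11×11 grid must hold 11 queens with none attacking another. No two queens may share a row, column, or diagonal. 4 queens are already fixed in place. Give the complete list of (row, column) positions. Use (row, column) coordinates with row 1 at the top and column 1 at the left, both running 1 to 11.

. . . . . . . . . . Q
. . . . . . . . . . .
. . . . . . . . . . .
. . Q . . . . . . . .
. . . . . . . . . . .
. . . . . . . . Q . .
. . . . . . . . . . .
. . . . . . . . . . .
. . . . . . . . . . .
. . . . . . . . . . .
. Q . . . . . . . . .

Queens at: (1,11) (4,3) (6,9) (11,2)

Row 2: attacked by (1,11)→{10,11}; (4,3)→{1,3,5}; (6,9)→{5,9}; (11,2)→{2,11}. Safe: 4, 6, 7, 8. Place at column 4.
Row 3: attacked by (1,11)→{9,11}; (2,4)→{3,4,5}; (4,3)→{2,3,4}; (6,9)→{6,9}; (11,2)→{2,10}. Safe: 1, 7, 8. Place at column 8.
Row 5: attacked by (1,11)→{7,11}; (2,4)→{1,4,7}; (3,8)→{6,8,10}; (4,3)→{2,3,4}; (6,9)→{8,9,10}; (11,2)→{2,8}. Safe: 5. Place at column 5.
Row 7: attacked by (1,11)→{5,11}; (2,4)→{4,9}; (3,8)→{4,8}; (4,3)→{3,6}; (5,5)→{3,5,7}; (6,9)→{8,9,10}; (11,2)→{2,6}. Safe: 1. Place at column 1.
Row 8: attacked by (1,11)→{4,11}; (2,4)→{4,10}; (3,8)→{3,8}; (4,3)→{3,7}; (5,5)→{2,5,8}; (6,9)→{7,9,11}; (7,1)→{1,2}; (11,2)→{2,5}. Safe: 6. Place at column 6.
Row 9: attacked by (1,11)→{3,11}; (2,4)→{4,11}; (3,8)→{2,8}; (4,3)→{3,8}; (5,5)→{1,5,9}; (6,9)→{6,9}; (7,1)→{1,3}; (8,6)→{5,6,7}; (11,2)→{2,4}. Safe: 10. Place at column 10.
Row 10: attacked by (1,11)→{2,11}; (2,4)→{4}; (3,8)→{1,8}; (4,3)→{3,9}; (5,5)→{5,10}; (6,9)→{5,9}; (7,1)→{1,4}; (8,6)→{4,6,8}; (9,10)→{9,10,11}; (11,2)→{1,2,3}. Safe: 7. Place at column 7.
Columns [11, 4, 8, 3, 5, 9, 1, 6, 10, 7, 2], r−c [-10, -2, -5, 1, 0, -3, 6, 2, -1, 3, 9], r+c [12, 6, 11, 7, 10, 15, 8, 14, 19, 17, 13] are all distinct, so no two queens attack.

(1,11) (2,4) (3,8) (4,3) (5,5) (6,9) (7,1) (8,6) (9,10) (10,7) (11,2)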